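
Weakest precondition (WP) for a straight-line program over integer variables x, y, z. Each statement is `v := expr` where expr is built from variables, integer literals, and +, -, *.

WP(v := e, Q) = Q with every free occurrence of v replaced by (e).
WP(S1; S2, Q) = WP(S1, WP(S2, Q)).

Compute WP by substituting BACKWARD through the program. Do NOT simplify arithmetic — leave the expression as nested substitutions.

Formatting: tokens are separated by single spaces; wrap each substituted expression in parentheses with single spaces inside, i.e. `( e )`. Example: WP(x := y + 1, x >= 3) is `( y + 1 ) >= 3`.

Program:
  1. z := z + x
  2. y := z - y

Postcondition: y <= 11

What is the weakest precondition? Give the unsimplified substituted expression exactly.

post: y <= 11
stmt 2: y := z - y  -- replace 1 occurrence(s) of y with (z - y)
  => ( z - y ) <= 11
stmt 1: z := z + x  -- replace 1 occurrence(s) of z with (z + x)
  => ( ( z + x ) - y ) <= 11

Answer: ( ( z + x ) - y ) <= 11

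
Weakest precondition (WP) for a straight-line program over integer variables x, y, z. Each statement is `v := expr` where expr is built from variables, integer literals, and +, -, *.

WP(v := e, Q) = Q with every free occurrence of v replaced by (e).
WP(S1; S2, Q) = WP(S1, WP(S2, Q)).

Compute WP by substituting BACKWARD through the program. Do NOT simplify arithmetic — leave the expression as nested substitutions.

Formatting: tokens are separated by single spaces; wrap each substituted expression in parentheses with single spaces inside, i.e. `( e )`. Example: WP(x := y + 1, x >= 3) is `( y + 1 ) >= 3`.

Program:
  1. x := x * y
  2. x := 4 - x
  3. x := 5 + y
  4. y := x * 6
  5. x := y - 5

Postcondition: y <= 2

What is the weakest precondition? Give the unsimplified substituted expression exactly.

post: y <= 2
stmt 5: x := y - 5  -- replace 0 occurrence(s) of x with (y - 5)
  => y <= 2
stmt 4: y := x * 6  -- replace 1 occurrence(s) of y with (x * 6)
  => ( x * 6 ) <= 2
stmt 3: x := 5 + y  -- replace 1 occurrence(s) of x with (5 + y)
  => ( ( 5 + y ) * 6 ) <= 2
stmt 2: x := 4 - x  -- replace 0 occurrence(s) of x with (4 - x)
  => ( ( 5 + y ) * 6 ) <= 2
stmt 1: x := x * y  -- replace 0 occurrence(s) of x with (x * y)
  => ( ( 5 + y ) * 6 ) <= 2

Answer: ( ( 5 + y ) * 6 ) <= 2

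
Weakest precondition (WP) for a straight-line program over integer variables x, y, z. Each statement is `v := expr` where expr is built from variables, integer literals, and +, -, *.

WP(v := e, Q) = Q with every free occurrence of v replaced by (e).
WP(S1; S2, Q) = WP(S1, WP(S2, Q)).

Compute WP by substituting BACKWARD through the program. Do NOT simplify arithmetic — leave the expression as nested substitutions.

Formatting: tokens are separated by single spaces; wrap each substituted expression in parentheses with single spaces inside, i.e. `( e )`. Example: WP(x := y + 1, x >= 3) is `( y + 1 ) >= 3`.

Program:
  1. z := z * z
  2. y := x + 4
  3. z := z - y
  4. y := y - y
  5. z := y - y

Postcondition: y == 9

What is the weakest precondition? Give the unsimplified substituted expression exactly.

post: y == 9
stmt 5: z := y - y  -- replace 0 occurrence(s) of z with (y - y)
  => y == 9
stmt 4: y := y - y  -- replace 1 occurrence(s) of y with (y - y)
  => ( y - y ) == 9
stmt 3: z := z - y  -- replace 0 occurrence(s) of z with (z - y)
  => ( y - y ) == 9
stmt 2: y := x + 4  -- replace 2 occurrence(s) of y with (x + 4)
  => ( ( x + 4 ) - ( x + 4 ) ) == 9
stmt 1: z := z * z  -- replace 0 occurrence(s) of z with (z * z)
  => ( ( x + 4 ) - ( x + 4 ) ) == 9

Answer: ( ( x + 4 ) - ( x + 4 ) ) == 9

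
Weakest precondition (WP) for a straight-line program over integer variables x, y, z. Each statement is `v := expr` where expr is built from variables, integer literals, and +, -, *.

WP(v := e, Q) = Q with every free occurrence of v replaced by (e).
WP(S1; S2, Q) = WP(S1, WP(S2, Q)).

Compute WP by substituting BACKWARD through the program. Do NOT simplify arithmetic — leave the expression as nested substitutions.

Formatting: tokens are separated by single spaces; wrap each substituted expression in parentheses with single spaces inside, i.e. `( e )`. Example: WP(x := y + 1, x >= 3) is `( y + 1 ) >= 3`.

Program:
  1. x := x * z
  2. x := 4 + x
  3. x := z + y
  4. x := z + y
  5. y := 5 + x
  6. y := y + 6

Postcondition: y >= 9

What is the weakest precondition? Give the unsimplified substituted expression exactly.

post: y >= 9
stmt 6: y := y + 6  -- replace 1 occurrence(s) of y with (y + 6)
  => ( y + 6 ) >= 9
stmt 5: y := 5 + x  -- replace 1 occurrence(s) of y with (5 + x)
  => ( ( 5 + x ) + 6 ) >= 9
stmt 4: x := z + y  -- replace 1 occurrence(s) of x with (z + y)
  => ( ( 5 + ( z + y ) ) + 6 ) >= 9
stmt 3: x := z + y  -- replace 0 occurrence(s) of x with (z + y)
  => ( ( 5 + ( z + y ) ) + 6 ) >= 9
stmt 2: x := 4 + x  -- replace 0 occurrence(s) of x with (4 + x)
  => ( ( 5 + ( z + y ) ) + 6 ) >= 9
stmt 1: x := x * z  -- replace 0 occurrence(s) of x with (x * z)
  => ( ( 5 + ( z + y ) ) + 6 ) >= 9

Answer: ( ( 5 + ( z + y ) ) + 6 ) >= 9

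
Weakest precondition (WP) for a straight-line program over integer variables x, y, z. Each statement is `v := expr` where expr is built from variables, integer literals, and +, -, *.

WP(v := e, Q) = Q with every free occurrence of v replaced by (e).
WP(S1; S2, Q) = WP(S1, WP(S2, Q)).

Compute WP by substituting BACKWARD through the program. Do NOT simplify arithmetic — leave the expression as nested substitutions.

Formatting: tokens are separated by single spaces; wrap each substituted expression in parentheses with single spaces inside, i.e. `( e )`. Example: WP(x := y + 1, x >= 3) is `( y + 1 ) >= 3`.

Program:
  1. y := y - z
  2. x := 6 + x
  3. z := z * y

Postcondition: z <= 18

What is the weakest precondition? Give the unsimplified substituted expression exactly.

Answer: ( z * ( y - z ) ) <= 18

Derivation:
post: z <= 18
stmt 3: z := z * y  -- replace 1 occurrence(s) of z with (z * y)
  => ( z * y ) <= 18
stmt 2: x := 6 + x  -- replace 0 occurrence(s) of x with (6 + x)
  => ( z * y ) <= 18
stmt 1: y := y - z  -- replace 1 occurrence(s) of y with (y - z)
  => ( z * ( y - z ) ) <= 18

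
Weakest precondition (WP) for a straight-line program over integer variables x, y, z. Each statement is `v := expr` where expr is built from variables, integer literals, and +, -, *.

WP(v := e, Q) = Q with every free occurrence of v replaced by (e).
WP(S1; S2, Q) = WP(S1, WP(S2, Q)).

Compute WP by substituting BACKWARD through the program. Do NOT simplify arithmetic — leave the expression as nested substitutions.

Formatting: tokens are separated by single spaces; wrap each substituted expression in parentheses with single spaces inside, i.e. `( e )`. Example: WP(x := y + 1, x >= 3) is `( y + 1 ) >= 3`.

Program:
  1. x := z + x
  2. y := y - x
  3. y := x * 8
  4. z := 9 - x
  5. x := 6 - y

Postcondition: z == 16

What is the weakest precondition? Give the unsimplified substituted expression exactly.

post: z == 16
stmt 5: x := 6 - y  -- replace 0 occurrence(s) of x with (6 - y)
  => z == 16
stmt 4: z := 9 - x  -- replace 1 occurrence(s) of z with (9 - x)
  => ( 9 - x ) == 16
stmt 3: y := x * 8  -- replace 0 occurrence(s) of y with (x * 8)
  => ( 9 - x ) == 16
stmt 2: y := y - x  -- replace 0 occurrence(s) of y with (y - x)
  => ( 9 - x ) == 16
stmt 1: x := z + x  -- replace 1 occurrence(s) of x with (z + x)
  => ( 9 - ( z + x ) ) == 16

Answer: ( 9 - ( z + x ) ) == 16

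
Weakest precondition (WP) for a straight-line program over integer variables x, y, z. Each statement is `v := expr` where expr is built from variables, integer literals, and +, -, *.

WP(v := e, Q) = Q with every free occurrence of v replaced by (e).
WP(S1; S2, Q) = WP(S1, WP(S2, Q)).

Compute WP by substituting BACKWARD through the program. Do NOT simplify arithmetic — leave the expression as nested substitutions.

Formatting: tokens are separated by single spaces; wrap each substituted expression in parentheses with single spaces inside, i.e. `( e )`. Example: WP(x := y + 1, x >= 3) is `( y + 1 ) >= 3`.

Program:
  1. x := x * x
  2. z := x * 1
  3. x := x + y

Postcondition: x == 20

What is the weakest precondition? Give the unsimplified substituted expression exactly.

Answer: ( ( x * x ) + y ) == 20

Derivation:
post: x == 20
stmt 3: x := x + y  -- replace 1 occurrence(s) of x with (x + y)
  => ( x + y ) == 20
stmt 2: z := x * 1  -- replace 0 occurrence(s) of z with (x * 1)
  => ( x + y ) == 20
stmt 1: x := x * x  -- replace 1 occurrence(s) of x with (x * x)
  => ( ( x * x ) + y ) == 20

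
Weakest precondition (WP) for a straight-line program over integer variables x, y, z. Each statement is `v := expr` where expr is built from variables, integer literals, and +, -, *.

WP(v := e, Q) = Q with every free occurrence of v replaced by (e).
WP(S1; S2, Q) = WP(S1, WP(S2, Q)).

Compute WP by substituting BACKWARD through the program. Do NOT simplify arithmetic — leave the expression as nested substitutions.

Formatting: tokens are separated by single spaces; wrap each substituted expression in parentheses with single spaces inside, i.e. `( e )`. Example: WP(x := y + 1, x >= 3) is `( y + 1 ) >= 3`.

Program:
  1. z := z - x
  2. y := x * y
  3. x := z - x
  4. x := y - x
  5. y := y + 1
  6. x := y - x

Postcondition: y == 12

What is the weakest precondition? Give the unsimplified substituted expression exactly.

Answer: ( ( x * y ) + 1 ) == 12

Derivation:
post: y == 12
stmt 6: x := y - x  -- replace 0 occurrence(s) of x with (y - x)
  => y == 12
stmt 5: y := y + 1  -- replace 1 occurrence(s) of y with (y + 1)
  => ( y + 1 ) == 12
stmt 4: x := y - x  -- replace 0 occurrence(s) of x with (y - x)
  => ( y + 1 ) == 12
stmt 3: x := z - x  -- replace 0 occurrence(s) of x with (z - x)
  => ( y + 1 ) == 12
stmt 2: y := x * y  -- replace 1 occurrence(s) of y with (x * y)
  => ( ( x * y ) + 1 ) == 12
stmt 1: z := z - x  -- replace 0 occurrence(s) of z with (z - x)
  => ( ( x * y ) + 1 ) == 12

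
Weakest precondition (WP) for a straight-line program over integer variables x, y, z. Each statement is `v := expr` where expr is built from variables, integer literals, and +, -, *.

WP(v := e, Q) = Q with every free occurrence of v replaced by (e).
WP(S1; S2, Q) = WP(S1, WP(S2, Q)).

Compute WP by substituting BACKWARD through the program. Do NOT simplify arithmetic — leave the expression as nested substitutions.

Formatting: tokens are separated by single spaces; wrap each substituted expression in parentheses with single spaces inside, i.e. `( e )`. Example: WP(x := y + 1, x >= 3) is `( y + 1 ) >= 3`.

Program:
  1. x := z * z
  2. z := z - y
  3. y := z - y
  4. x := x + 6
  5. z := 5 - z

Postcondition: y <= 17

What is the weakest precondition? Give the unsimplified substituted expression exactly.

post: y <= 17
stmt 5: z := 5 - z  -- replace 0 occurrence(s) of z with (5 - z)
  => y <= 17
stmt 4: x := x + 6  -- replace 0 occurrence(s) of x with (x + 6)
  => y <= 17
stmt 3: y := z - y  -- replace 1 occurrence(s) of y with (z - y)
  => ( z - y ) <= 17
stmt 2: z := z - y  -- replace 1 occurrence(s) of z with (z - y)
  => ( ( z - y ) - y ) <= 17
stmt 1: x := z * z  -- replace 0 occurrence(s) of x with (z * z)
  => ( ( z - y ) - y ) <= 17

Answer: ( ( z - y ) - y ) <= 17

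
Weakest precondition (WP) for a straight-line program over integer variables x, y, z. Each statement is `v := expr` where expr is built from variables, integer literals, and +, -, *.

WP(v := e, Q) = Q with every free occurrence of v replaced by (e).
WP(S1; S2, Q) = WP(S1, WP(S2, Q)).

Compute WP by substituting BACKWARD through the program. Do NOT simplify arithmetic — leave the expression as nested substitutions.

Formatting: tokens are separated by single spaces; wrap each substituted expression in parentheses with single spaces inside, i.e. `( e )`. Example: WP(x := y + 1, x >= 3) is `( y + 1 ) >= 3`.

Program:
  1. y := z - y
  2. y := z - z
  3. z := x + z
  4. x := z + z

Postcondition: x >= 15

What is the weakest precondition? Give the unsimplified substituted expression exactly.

post: x >= 15
stmt 4: x := z + z  -- replace 1 occurrence(s) of x with (z + z)
  => ( z + z ) >= 15
stmt 3: z := x + z  -- replace 2 occurrence(s) of z with (x + z)
  => ( ( x + z ) + ( x + z ) ) >= 15
stmt 2: y := z - z  -- replace 0 occurrence(s) of y with (z - z)
  => ( ( x + z ) + ( x + z ) ) >= 15
stmt 1: y := z - y  -- replace 0 occurrence(s) of y with (z - y)
  => ( ( x + z ) + ( x + z ) ) >= 15

Answer: ( ( x + z ) + ( x + z ) ) >= 15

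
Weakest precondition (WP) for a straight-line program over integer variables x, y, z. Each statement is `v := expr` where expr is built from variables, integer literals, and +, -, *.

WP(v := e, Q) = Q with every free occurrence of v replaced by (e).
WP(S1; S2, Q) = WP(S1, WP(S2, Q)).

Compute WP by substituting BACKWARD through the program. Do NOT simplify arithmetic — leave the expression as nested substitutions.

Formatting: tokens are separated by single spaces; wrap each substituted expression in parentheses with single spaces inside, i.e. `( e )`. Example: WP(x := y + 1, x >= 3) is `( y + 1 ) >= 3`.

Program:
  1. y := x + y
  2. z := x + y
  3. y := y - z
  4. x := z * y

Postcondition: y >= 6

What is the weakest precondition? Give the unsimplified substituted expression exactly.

post: y >= 6
stmt 4: x := z * y  -- replace 0 occurrence(s) of x with (z * y)
  => y >= 6
stmt 3: y := y - z  -- replace 1 occurrence(s) of y with (y - z)
  => ( y - z ) >= 6
stmt 2: z := x + y  -- replace 1 occurrence(s) of z with (x + y)
  => ( y - ( x + y ) ) >= 6
stmt 1: y := x + y  -- replace 2 occurrence(s) of y with (x + y)
  => ( ( x + y ) - ( x + ( x + y ) ) ) >= 6

Answer: ( ( x + y ) - ( x + ( x + y ) ) ) >= 6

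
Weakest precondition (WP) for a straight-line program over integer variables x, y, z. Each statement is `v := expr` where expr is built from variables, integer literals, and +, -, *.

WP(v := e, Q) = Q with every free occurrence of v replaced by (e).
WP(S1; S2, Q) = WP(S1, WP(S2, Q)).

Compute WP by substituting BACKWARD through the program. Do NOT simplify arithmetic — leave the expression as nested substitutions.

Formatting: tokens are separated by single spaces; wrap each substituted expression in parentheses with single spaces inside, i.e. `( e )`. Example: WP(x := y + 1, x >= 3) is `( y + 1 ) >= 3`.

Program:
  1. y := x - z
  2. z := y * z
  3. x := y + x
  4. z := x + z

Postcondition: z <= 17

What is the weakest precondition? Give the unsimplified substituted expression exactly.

post: z <= 17
stmt 4: z := x + z  -- replace 1 occurrence(s) of z with (x + z)
  => ( x + z ) <= 17
stmt 3: x := y + x  -- replace 1 occurrence(s) of x with (y + x)
  => ( ( y + x ) + z ) <= 17
stmt 2: z := y * z  -- replace 1 occurrence(s) of z with (y * z)
  => ( ( y + x ) + ( y * z ) ) <= 17
stmt 1: y := x - z  -- replace 2 occurrence(s) of y with (x - z)
  => ( ( ( x - z ) + x ) + ( ( x - z ) * z ) ) <= 17

Answer: ( ( ( x - z ) + x ) + ( ( x - z ) * z ) ) <= 17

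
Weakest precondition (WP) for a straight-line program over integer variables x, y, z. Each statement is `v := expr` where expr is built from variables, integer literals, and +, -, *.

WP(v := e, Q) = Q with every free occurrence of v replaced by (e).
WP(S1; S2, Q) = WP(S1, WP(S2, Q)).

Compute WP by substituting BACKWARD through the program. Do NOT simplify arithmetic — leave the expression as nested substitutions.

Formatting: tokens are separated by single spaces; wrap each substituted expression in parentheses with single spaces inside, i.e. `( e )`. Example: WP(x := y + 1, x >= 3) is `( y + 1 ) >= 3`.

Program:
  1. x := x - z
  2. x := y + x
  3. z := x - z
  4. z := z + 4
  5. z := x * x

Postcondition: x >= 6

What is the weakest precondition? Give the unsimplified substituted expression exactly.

Answer: ( y + ( x - z ) ) >= 6

Derivation:
post: x >= 6
stmt 5: z := x * x  -- replace 0 occurrence(s) of z with (x * x)
  => x >= 6
stmt 4: z := z + 4  -- replace 0 occurrence(s) of z with (z + 4)
  => x >= 6
stmt 3: z := x - z  -- replace 0 occurrence(s) of z with (x - z)
  => x >= 6
stmt 2: x := y + x  -- replace 1 occurrence(s) of x with (y + x)
  => ( y + x ) >= 6
stmt 1: x := x - z  -- replace 1 occurrence(s) of x with (x - z)
  => ( y + ( x - z ) ) >= 6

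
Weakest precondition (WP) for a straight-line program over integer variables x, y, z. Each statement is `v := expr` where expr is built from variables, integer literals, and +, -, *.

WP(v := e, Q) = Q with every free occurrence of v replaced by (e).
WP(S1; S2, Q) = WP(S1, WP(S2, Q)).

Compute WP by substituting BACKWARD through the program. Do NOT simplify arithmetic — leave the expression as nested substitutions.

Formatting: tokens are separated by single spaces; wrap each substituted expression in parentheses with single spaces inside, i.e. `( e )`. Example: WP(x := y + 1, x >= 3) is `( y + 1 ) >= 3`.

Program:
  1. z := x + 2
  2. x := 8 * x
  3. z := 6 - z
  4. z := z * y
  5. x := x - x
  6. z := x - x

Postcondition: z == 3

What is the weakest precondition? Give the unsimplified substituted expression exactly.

post: z == 3
stmt 6: z := x - x  -- replace 1 occurrence(s) of z with (x - x)
  => ( x - x ) == 3
stmt 5: x := x - x  -- replace 2 occurrence(s) of x with (x - x)
  => ( ( x - x ) - ( x - x ) ) == 3
stmt 4: z := z * y  -- replace 0 occurrence(s) of z with (z * y)
  => ( ( x - x ) - ( x - x ) ) == 3
stmt 3: z := 6 - z  -- replace 0 occurrence(s) of z with (6 - z)
  => ( ( x - x ) - ( x - x ) ) == 3
stmt 2: x := 8 * x  -- replace 4 occurrence(s) of x with (8 * x)
  => ( ( ( 8 * x ) - ( 8 * x ) ) - ( ( 8 * x ) - ( 8 * x ) ) ) == 3
stmt 1: z := x + 2  -- replace 0 occurrence(s) of z with (x + 2)
  => ( ( ( 8 * x ) - ( 8 * x ) ) - ( ( 8 * x ) - ( 8 * x ) ) ) == 3

Answer: ( ( ( 8 * x ) - ( 8 * x ) ) - ( ( 8 * x ) - ( 8 * x ) ) ) == 3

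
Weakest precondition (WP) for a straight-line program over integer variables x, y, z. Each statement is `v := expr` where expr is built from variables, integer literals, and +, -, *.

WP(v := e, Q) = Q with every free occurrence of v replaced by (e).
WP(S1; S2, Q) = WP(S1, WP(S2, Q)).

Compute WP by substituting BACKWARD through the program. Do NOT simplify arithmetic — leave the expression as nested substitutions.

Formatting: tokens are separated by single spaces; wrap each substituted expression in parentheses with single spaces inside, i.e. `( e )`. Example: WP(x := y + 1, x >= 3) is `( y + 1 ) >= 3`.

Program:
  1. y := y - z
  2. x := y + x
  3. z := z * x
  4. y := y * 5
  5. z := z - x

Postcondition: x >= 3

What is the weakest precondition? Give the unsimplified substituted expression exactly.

Answer: ( ( y - z ) + x ) >= 3

Derivation:
post: x >= 3
stmt 5: z := z - x  -- replace 0 occurrence(s) of z with (z - x)
  => x >= 3
stmt 4: y := y * 5  -- replace 0 occurrence(s) of y with (y * 5)
  => x >= 3
stmt 3: z := z * x  -- replace 0 occurrence(s) of z with (z * x)
  => x >= 3
stmt 2: x := y + x  -- replace 1 occurrence(s) of x with (y + x)
  => ( y + x ) >= 3
stmt 1: y := y - z  -- replace 1 occurrence(s) of y with (y - z)
  => ( ( y - z ) + x ) >= 3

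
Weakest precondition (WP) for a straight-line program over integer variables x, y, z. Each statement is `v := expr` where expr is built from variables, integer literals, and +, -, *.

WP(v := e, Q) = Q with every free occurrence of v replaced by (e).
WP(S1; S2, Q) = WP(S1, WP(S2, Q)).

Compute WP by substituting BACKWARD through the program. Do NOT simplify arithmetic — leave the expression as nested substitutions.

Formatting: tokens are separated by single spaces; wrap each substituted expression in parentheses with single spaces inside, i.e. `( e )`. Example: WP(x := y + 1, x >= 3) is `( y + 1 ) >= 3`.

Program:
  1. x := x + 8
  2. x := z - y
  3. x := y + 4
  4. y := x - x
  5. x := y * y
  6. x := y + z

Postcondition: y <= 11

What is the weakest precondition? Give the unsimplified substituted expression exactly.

Answer: ( ( y + 4 ) - ( y + 4 ) ) <= 11

Derivation:
post: y <= 11
stmt 6: x := y + z  -- replace 0 occurrence(s) of x with (y + z)
  => y <= 11
stmt 5: x := y * y  -- replace 0 occurrence(s) of x with (y * y)
  => y <= 11
stmt 4: y := x - x  -- replace 1 occurrence(s) of y with (x - x)
  => ( x - x ) <= 11
stmt 3: x := y + 4  -- replace 2 occurrence(s) of x with (y + 4)
  => ( ( y + 4 ) - ( y + 4 ) ) <= 11
stmt 2: x := z - y  -- replace 0 occurrence(s) of x with (z - y)
  => ( ( y + 4 ) - ( y + 4 ) ) <= 11
stmt 1: x := x + 8  -- replace 0 occurrence(s) of x with (x + 8)
  => ( ( y + 4 ) - ( y + 4 ) ) <= 11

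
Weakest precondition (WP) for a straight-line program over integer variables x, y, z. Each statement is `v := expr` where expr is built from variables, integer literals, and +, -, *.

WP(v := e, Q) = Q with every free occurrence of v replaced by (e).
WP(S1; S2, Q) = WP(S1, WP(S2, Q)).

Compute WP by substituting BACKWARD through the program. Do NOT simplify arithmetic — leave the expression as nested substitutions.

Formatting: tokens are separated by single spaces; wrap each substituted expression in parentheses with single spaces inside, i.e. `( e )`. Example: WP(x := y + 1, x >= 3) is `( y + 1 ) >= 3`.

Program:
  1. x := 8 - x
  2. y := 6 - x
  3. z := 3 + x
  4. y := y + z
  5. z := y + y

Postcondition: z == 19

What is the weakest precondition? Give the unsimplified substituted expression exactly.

post: z == 19
stmt 5: z := y + y  -- replace 1 occurrence(s) of z with (y + y)
  => ( y + y ) == 19
stmt 4: y := y + z  -- replace 2 occurrence(s) of y with (y + z)
  => ( ( y + z ) + ( y + z ) ) == 19
stmt 3: z := 3 + x  -- replace 2 occurrence(s) of z with (3 + x)
  => ( ( y + ( 3 + x ) ) + ( y + ( 3 + x ) ) ) == 19
stmt 2: y := 6 - x  -- replace 2 occurrence(s) of y with (6 - x)
  => ( ( ( 6 - x ) + ( 3 + x ) ) + ( ( 6 - x ) + ( 3 + x ) ) ) == 19
stmt 1: x := 8 - x  -- replace 4 occurrence(s) of x with (8 - x)
  => ( ( ( 6 - ( 8 - x ) ) + ( 3 + ( 8 - x ) ) ) + ( ( 6 - ( 8 - x ) ) + ( 3 + ( 8 - x ) ) ) ) == 19

Answer: ( ( ( 6 - ( 8 - x ) ) + ( 3 + ( 8 - x ) ) ) + ( ( 6 - ( 8 - x ) ) + ( 3 + ( 8 - x ) ) ) ) == 19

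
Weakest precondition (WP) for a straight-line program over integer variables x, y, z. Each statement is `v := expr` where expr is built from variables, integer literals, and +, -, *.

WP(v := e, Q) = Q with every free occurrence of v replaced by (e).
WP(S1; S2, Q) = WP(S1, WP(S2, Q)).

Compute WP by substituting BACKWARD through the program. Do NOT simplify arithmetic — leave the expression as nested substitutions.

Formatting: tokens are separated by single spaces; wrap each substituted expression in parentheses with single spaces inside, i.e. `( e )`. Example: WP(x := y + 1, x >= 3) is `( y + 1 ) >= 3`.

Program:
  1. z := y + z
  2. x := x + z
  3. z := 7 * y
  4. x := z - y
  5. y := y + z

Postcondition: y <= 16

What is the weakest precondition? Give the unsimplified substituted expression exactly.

post: y <= 16
stmt 5: y := y + z  -- replace 1 occurrence(s) of y with (y + z)
  => ( y + z ) <= 16
stmt 4: x := z - y  -- replace 0 occurrence(s) of x with (z - y)
  => ( y + z ) <= 16
stmt 3: z := 7 * y  -- replace 1 occurrence(s) of z with (7 * y)
  => ( y + ( 7 * y ) ) <= 16
stmt 2: x := x + z  -- replace 0 occurrence(s) of x with (x + z)
  => ( y + ( 7 * y ) ) <= 16
stmt 1: z := y + z  -- replace 0 occurrence(s) of z with (y + z)
  => ( y + ( 7 * y ) ) <= 16

Answer: ( y + ( 7 * y ) ) <= 16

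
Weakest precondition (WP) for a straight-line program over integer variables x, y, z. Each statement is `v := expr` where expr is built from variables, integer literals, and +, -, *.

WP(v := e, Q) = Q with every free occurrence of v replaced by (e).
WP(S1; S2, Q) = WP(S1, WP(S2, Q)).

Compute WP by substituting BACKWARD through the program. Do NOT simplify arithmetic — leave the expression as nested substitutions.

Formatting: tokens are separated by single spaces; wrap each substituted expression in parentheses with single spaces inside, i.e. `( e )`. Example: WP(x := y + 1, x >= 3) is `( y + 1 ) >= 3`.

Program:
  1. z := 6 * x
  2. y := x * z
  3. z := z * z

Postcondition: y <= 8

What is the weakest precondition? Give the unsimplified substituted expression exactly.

post: y <= 8
stmt 3: z := z * z  -- replace 0 occurrence(s) of z with (z * z)
  => y <= 8
stmt 2: y := x * z  -- replace 1 occurrence(s) of y with (x * z)
  => ( x * z ) <= 8
stmt 1: z := 6 * x  -- replace 1 occurrence(s) of z with (6 * x)
  => ( x * ( 6 * x ) ) <= 8

Answer: ( x * ( 6 * x ) ) <= 8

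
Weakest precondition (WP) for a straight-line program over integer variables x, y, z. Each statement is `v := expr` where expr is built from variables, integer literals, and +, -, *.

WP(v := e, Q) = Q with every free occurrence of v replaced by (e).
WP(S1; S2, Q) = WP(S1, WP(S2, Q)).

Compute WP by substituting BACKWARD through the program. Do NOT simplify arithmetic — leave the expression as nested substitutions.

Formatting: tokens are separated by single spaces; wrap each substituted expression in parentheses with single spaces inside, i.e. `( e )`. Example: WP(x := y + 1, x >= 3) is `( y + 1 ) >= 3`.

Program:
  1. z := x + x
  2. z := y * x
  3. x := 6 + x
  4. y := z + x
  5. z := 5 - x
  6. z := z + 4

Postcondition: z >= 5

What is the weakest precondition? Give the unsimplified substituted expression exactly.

Answer: ( ( 5 - ( 6 + x ) ) + 4 ) >= 5

Derivation:
post: z >= 5
stmt 6: z := z + 4  -- replace 1 occurrence(s) of z with (z + 4)
  => ( z + 4 ) >= 5
stmt 5: z := 5 - x  -- replace 1 occurrence(s) of z with (5 - x)
  => ( ( 5 - x ) + 4 ) >= 5
stmt 4: y := z + x  -- replace 0 occurrence(s) of y with (z + x)
  => ( ( 5 - x ) + 4 ) >= 5
stmt 3: x := 6 + x  -- replace 1 occurrence(s) of x with (6 + x)
  => ( ( 5 - ( 6 + x ) ) + 4 ) >= 5
stmt 2: z := y * x  -- replace 0 occurrence(s) of z with (y * x)
  => ( ( 5 - ( 6 + x ) ) + 4 ) >= 5
stmt 1: z := x + x  -- replace 0 occurrence(s) of z with (x + x)
  => ( ( 5 - ( 6 + x ) ) + 4 ) >= 5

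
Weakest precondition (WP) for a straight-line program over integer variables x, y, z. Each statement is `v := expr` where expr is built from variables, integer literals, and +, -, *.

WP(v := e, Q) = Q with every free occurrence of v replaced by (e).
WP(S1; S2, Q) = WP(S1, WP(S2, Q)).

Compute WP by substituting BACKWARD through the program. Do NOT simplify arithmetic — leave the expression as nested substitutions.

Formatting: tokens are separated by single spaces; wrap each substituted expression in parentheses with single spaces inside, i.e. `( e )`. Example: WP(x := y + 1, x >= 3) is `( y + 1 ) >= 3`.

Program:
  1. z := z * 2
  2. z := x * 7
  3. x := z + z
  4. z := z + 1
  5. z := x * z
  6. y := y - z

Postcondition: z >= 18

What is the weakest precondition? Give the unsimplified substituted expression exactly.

Answer: ( ( ( x * 7 ) + ( x * 7 ) ) * ( ( x * 7 ) + 1 ) ) >= 18

Derivation:
post: z >= 18
stmt 6: y := y - z  -- replace 0 occurrence(s) of y with (y - z)
  => z >= 18
stmt 5: z := x * z  -- replace 1 occurrence(s) of z with (x * z)
  => ( x * z ) >= 18
stmt 4: z := z + 1  -- replace 1 occurrence(s) of z with (z + 1)
  => ( x * ( z + 1 ) ) >= 18
stmt 3: x := z + z  -- replace 1 occurrence(s) of x with (z + z)
  => ( ( z + z ) * ( z + 1 ) ) >= 18
stmt 2: z := x * 7  -- replace 3 occurrence(s) of z with (x * 7)
  => ( ( ( x * 7 ) + ( x * 7 ) ) * ( ( x * 7 ) + 1 ) ) >= 18
stmt 1: z := z * 2  -- replace 0 occurrence(s) of z with (z * 2)
  => ( ( ( x * 7 ) + ( x * 7 ) ) * ( ( x * 7 ) + 1 ) ) >= 18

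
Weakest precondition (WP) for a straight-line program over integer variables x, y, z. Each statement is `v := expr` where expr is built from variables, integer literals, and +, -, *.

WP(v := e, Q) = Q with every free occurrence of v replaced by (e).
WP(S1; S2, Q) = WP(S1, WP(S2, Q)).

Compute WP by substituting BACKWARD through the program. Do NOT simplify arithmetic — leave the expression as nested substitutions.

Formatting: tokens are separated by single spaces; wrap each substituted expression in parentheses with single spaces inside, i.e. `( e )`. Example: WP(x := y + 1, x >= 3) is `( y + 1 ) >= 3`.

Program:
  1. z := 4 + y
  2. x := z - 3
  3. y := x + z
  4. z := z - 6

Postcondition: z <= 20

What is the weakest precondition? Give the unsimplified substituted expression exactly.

Answer: ( ( 4 + y ) - 6 ) <= 20

Derivation:
post: z <= 20
stmt 4: z := z - 6  -- replace 1 occurrence(s) of z with (z - 6)
  => ( z - 6 ) <= 20
stmt 3: y := x + z  -- replace 0 occurrence(s) of y with (x + z)
  => ( z - 6 ) <= 20
stmt 2: x := z - 3  -- replace 0 occurrence(s) of x with (z - 3)
  => ( z - 6 ) <= 20
stmt 1: z := 4 + y  -- replace 1 occurrence(s) of z with (4 + y)
  => ( ( 4 + y ) - 6 ) <= 20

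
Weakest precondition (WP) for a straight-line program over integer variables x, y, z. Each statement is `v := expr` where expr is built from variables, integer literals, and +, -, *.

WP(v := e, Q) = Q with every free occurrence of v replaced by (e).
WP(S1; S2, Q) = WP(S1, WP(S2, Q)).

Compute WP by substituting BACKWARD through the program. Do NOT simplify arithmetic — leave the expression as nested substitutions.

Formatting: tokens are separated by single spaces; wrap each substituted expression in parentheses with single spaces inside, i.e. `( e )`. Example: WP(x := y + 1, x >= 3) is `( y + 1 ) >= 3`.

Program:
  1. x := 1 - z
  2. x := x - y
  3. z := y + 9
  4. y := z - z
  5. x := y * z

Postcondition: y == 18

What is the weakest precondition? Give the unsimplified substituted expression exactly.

Answer: ( ( y + 9 ) - ( y + 9 ) ) == 18

Derivation:
post: y == 18
stmt 5: x := y * z  -- replace 0 occurrence(s) of x with (y * z)
  => y == 18
stmt 4: y := z - z  -- replace 1 occurrence(s) of y with (z - z)
  => ( z - z ) == 18
stmt 3: z := y + 9  -- replace 2 occurrence(s) of z with (y + 9)
  => ( ( y + 9 ) - ( y + 9 ) ) == 18
stmt 2: x := x - y  -- replace 0 occurrence(s) of x with (x - y)
  => ( ( y + 9 ) - ( y + 9 ) ) == 18
stmt 1: x := 1 - z  -- replace 0 occurrence(s) of x with (1 - z)
  => ( ( y + 9 ) - ( y + 9 ) ) == 18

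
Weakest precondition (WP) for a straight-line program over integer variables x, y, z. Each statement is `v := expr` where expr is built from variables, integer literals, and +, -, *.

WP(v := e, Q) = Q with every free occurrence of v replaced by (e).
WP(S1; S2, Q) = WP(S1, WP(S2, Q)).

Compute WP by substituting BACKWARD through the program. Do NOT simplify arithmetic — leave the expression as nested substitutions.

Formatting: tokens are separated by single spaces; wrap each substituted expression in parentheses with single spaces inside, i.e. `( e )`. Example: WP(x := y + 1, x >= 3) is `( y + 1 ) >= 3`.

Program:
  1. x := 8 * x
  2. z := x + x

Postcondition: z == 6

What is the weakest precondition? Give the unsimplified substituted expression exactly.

Answer: ( ( 8 * x ) + ( 8 * x ) ) == 6

Derivation:
post: z == 6
stmt 2: z := x + x  -- replace 1 occurrence(s) of z with (x + x)
  => ( x + x ) == 6
stmt 1: x := 8 * x  -- replace 2 occurrence(s) of x with (8 * x)
  => ( ( 8 * x ) + ( 8 * x ) ) == 6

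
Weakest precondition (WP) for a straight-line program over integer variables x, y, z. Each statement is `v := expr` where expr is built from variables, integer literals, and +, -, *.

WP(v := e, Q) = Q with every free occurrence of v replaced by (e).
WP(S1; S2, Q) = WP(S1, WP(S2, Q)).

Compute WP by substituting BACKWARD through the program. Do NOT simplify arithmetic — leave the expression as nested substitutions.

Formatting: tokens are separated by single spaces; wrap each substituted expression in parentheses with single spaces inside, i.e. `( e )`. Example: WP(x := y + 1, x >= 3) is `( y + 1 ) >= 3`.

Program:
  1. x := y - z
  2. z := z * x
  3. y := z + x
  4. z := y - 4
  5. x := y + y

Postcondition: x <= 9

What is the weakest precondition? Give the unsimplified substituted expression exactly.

post: x <= 9
stmt 5: x := y + y  -- replace 1 occurrence(s) of x with (y + y)
  => ( y + y ) <= 9
stmt 4: z := y - 4  -- replace 0 occurrence(s) of z with (y - 4)
  => ( y + y ) <= 9
stmt 3: y := z + x  -- replace 2 occurrence(s) of y with (z + x)
  => ( ( z + x ) + ( z + x ) ) <= 9
stmt 2: z := z * x  -- replace 2 occurrence(s) of z with (z * x)
  => ( ( ( z * x ) + x ) + ( ( z * x ) + x ) ) <= 9
stmt 1: x := y - z  -- replace 4 occurrence(s) of x with (y - z)
  => ( ( ( z * ( y - z ) ) + ( y - z ) ) + ( ( z * ( y - z ) ) + ( y - z ) ) ) <= 9

Answer: ( ( ( z * ( y - z ) ) + ( y - z ) ) + ( ( z * ( y - z ) ) + ( y - z ) ) ) <= 9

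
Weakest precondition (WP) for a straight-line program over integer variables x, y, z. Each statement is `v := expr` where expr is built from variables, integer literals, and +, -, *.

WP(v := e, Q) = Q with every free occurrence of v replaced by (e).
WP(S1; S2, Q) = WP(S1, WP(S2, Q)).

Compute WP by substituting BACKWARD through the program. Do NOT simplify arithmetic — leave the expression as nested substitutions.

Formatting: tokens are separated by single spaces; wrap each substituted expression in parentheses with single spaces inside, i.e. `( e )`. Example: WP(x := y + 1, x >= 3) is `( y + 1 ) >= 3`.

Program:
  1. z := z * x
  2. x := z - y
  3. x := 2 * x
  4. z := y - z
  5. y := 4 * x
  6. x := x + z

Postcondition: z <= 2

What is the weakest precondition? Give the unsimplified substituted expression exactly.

Answer: ( y - ( z * x ) ) <= 2

Derivation:
post: z <= 2
stmt 6: x := x + z  -- replace 0 occurrence(s) of x with (x + z)
  => z <= 2
stmt 5: y := 4 * x  -- replace 0 occurrence(s) of y with (4 * x)
  => z <= 2
stmt 4: z := y - z  -- replace 1 occurrence(s) of z with (y - z)
  => ( y - z ) <= 2
stmt 3: x := 2 * x  -- replace 0 occurrence(s) of x with (2 * x)
  => ( y - z ) <= 2
stmt 2: x := z - y  -- replace 0 occurrence(s) of x with (z - y)
  => ( y - z ) <= 2
stmt 1: z := z * x  -- replace 1 occurrence(s) of z with (z * x)
  => ( y - ( z * x ) ) <= 2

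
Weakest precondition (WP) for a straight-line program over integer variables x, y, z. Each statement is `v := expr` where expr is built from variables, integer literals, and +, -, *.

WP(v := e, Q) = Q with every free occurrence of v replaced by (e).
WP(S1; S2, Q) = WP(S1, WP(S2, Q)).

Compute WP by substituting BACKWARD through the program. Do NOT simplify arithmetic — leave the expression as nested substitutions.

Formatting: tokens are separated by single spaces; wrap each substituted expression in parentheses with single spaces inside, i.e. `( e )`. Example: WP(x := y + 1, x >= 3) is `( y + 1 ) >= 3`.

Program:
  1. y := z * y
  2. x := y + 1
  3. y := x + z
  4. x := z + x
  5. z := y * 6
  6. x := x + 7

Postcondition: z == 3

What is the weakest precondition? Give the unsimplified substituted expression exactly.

Answer: ( ( ( ( z * y ) + 1 ) + z ) * 6 ) == 3

Derivation:
post: z == 3
stmt 6: x := x + 7  -- replace 0 occurrence(s) of x with (x + 7)
  => z == 3
stmt 5: z := y * 6  -- replace 1 occurrence(s) of z with (y * 6)
  => ( y * 6 ) == 3
stmt 4: x := z + x  -- replace 0 occurrence(s) of x with (z + x)
  => ( y * 6 ) == 3
stmt 3: y := x + z  -- replace 1 occurrence(s) of y with (x + z)
  => ( ( x + z ) * 6 ) == 3
stmt 2: x := y + 1  -- replace 1 occurrence(s) of x with (y + 1)
  => ( ( ( y + 1 ) + z ) * 6 ) == 3
stmt 1: y := z * y  -- replace 1 occurrence(s) of y with (z * y)
  => ( ( ( ( z * y ) + 1 ) + z ) * 6 ) == 3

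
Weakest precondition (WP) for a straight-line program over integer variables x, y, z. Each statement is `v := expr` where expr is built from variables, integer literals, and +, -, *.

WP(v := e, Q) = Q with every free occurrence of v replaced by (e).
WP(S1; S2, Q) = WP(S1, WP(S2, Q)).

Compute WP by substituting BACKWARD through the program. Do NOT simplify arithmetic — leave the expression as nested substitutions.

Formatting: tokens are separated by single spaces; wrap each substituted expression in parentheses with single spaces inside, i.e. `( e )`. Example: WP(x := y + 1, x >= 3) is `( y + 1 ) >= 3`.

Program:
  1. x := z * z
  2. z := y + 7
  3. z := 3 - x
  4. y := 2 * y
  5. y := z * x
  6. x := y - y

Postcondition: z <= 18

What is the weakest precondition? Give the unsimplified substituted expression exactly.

post: z <= 18
stmt 6: x := y - y  -- replace 0 occurrence(s) of x with (y - y)
  => z <= 18
stmt 5: y := z * x  -- replace 0 occurrence(s) of y with (z * x)
  => z <= 18
stmt 4: y := 2 * y  -- replace 0 occurrence(s) of y with (2 * y)
  => z <= 18
stmt 3: z := 3 - x  -- replace 1 occurrence(s) of z with (3 - x)
  => ( 3 - x ) <= 18
stmt 2: z := y + 7  -- replace 0 occurrence(s) of z with (y + 7)
  => ( 3 - x ) <= 18
stmt 1: x := z * z  -- replace 1 occurrence(s) of x with (z * z)
  => ( 3 - ( z * z ) ) <= 18

Answer: ( 3 - ( z * z ) ) <= 18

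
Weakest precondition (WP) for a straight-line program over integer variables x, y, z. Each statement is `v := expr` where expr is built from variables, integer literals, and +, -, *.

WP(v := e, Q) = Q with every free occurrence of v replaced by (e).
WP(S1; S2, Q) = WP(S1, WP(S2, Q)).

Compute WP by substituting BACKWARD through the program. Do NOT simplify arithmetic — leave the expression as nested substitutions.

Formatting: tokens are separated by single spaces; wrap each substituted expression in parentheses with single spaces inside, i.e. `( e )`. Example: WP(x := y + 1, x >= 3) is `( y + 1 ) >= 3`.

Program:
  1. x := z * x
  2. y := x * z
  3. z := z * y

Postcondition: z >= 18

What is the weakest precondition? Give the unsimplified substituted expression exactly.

Answer: ( z * ( ( z * x ) * z ) ) >= 18

Derivation:
post: z >= 18
stmt 3: z := z * y  -- replace 1 occurrence(s) of z with (z * y)
  => ( z * y ) >= 18
stmt 2: y := x * z  -- replace 1 occurrence(s) of y with (x * z)
  => ( z * ( x * z ) ) >= 18
stmt 1: x := z * x  -- replace 1 occurrence(s) of x with (z * x)
  => ( z * ( ( z * x ) * z ) ) >= 18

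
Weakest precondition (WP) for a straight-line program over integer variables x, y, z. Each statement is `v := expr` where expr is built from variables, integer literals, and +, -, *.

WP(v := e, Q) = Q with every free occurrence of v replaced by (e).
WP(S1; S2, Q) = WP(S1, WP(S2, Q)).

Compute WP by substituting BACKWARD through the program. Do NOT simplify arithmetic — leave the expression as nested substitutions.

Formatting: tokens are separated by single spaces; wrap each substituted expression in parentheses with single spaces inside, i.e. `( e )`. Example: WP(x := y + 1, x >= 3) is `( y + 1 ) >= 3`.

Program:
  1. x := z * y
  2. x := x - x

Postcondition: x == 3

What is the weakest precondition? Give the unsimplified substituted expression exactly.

post: x == 3
stmt 2: x := x - x  -- replace 1 occurrence(s) of x with (x - x)
  => ( x - x ) == 3
stmt 1: x := z * y  -- replace 2 occurrence(s) of x with (z * y)
  => ( ( z * y ) - ( z * y ) ) == 3

Answer: ( ( z * y ) - ( z * y ) ) == 3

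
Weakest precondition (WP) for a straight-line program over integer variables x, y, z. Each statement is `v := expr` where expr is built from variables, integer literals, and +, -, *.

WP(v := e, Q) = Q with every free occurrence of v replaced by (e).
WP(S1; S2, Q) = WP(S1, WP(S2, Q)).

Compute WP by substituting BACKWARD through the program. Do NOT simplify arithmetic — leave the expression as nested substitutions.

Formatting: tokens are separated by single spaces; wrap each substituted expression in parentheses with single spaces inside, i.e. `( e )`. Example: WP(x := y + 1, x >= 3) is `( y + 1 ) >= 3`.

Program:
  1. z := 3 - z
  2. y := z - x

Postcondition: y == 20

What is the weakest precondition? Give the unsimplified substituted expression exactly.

Answer: ( ( 3 - z ) - x ) == 20

Derivation:
post: y == 20
stmt 2: y := z - x  -- replace 1 occurrence(s) of y with (z - x)
  => ( z - x ) == 20
stmt 1: z := 3 - z  -- replace 1 occurrence(s) of z with (3 - z)
  => ( ( 3 - z ) - x ) == 20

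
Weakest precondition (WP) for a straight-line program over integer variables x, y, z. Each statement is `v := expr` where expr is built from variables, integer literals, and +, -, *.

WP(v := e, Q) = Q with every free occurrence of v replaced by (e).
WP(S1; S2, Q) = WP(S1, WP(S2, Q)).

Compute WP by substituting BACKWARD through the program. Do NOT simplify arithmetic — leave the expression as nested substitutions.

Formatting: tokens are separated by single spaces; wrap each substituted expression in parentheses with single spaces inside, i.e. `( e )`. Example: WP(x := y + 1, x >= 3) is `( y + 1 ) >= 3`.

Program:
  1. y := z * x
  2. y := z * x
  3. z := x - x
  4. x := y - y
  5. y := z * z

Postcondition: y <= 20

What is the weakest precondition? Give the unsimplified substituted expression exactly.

post: y <= 20
stmt 5: y := z * z  -- replace 1 occurrence(s) of y with (z * z)
  => ( z * z ) <= 20
stmt 4: x := y - y  -- replace 0 occurrence(s) of x with (y - y)
  => ( z * z ) <= 20
stmt 3: z := x - x  -- replace 2 occurrence(s) of z with (x - x)
  => ( ( x - x ) * ( x - x ) ) <= 20
stmt 2: y := z * x  -- replace 0 occurrence(s) of y with (z * x)
  => ( ( x - x ) * ( x - x ) ) <= 20
stmt 1: y := z * x  -- replace 0 occurrence(s) of y with (z * x)
  => ( ( x - x ) * ( x - x ) ) <= 20

Answer: ( ( x - x ) * ( x - x ) ) <= 20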